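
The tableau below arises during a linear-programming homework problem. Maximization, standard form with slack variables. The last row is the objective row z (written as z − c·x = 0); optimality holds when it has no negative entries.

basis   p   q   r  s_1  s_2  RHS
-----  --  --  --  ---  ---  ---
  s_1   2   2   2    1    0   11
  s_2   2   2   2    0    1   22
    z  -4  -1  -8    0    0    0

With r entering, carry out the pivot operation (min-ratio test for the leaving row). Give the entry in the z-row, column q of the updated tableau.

7

Ratio test on column r — row 1: 11/2 = 11/2; row 2: 22/2 = 11. Minimum is 11/2 at row 1 (s_1 leaves); pivot element 2.
Divide row 1 by 2; eliminate column r from the other rows.
z-row update in column q: -1 − (-8)·1 = 7.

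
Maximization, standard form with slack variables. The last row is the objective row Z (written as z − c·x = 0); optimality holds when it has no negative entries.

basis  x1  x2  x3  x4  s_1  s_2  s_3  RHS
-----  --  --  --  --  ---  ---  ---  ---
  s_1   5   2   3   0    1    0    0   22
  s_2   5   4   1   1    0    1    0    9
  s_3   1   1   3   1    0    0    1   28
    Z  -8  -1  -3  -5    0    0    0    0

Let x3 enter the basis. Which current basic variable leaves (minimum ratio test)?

Column x3 entries and ratios — s_1: 22/3 = 22/3; s_2: 9/1 = 9; s_3: 28/3 = 28/3.
Smallest ratio is 22/3 in the row of s_1, so s_1 leaves.

s_1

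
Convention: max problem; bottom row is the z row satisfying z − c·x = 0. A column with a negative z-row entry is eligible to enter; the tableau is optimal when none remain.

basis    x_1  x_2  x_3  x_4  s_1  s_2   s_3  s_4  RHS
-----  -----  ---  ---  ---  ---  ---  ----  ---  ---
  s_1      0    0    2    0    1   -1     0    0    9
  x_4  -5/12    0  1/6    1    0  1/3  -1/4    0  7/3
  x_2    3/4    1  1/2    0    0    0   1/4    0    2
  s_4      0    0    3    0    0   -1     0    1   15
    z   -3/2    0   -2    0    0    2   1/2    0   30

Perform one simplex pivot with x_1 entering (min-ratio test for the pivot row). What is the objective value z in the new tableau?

Ratio test on column x_1 — row 1: entry 0 ≤ 0; row 2: entry -5/12 ≤ 0; row 3: 2/(3/4) = 8/3; row 4: entry 0 ≤ 0. Minimum is 8/3 at row 3 (x_2 leaves); pivot element 3/4.
Pivot on row 3; the z-row RHS becomes 30 − (-3/2)·(8/3) = 34.

34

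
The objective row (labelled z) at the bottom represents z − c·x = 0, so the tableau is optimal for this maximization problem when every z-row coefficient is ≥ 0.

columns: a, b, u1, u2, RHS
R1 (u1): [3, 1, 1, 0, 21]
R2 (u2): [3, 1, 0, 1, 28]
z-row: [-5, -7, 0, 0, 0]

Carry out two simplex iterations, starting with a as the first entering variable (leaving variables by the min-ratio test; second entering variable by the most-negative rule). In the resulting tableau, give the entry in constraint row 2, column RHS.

7

Ratio test on column a — row 1: 21/3 = 7; row 2: 28/3 = 28/3. Minimum is 7 at row 1 (u1 leaves); pivot element 3.
Divide row 1 by 3; eliminate column a from the other rows.
Second iteration: most negative z-row entry is -16/3 in column b, so b enters.
Ratio test on column b — row 1: 7/(1/3) = 21; row 2: entry 0 ≤ 0. Minimum is 21 at row 1 (a leaves); pivot element 1/3.
Divide row 1 by 1/3; eliminate column b from the other rows.
After both pivots, the entry at constraint row 2, column RHS is 7.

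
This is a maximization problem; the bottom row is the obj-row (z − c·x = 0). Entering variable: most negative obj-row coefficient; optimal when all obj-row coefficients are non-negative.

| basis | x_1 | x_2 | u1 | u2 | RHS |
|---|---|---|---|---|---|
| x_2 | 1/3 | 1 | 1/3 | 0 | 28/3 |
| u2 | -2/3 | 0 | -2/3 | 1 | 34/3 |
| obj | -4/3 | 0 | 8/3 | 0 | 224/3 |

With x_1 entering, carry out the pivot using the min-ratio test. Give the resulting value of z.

112

Ratio test on column x_1 — row 1: (28/3)/(1/3) = 28; row 2: entry -2/3 ≤ 0. Minimum is 28 at row 1 (x_2 leaves); pivot element 1/3.
Pivot on row 1; the obj-row RHS becomes 224/3 − (-4/3)·28 = 112.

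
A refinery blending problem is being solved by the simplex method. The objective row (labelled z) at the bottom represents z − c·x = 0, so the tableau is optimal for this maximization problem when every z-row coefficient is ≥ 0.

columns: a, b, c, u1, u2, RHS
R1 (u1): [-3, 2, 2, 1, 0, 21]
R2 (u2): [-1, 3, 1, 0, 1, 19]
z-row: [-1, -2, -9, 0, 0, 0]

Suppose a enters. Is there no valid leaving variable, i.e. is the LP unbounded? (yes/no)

yes

Every constraint-row entry in column a is ≤ 0, so increasing a is unbounded.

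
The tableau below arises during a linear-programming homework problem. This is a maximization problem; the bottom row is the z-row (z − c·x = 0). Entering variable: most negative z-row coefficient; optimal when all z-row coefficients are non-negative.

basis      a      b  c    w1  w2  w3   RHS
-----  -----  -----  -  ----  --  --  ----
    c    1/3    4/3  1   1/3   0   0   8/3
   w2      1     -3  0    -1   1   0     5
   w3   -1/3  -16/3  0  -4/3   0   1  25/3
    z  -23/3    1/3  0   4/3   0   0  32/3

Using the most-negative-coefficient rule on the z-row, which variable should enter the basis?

Negative z-row entries: a: -23/3.
The most negative is -23/3 in column a, so a enters.

a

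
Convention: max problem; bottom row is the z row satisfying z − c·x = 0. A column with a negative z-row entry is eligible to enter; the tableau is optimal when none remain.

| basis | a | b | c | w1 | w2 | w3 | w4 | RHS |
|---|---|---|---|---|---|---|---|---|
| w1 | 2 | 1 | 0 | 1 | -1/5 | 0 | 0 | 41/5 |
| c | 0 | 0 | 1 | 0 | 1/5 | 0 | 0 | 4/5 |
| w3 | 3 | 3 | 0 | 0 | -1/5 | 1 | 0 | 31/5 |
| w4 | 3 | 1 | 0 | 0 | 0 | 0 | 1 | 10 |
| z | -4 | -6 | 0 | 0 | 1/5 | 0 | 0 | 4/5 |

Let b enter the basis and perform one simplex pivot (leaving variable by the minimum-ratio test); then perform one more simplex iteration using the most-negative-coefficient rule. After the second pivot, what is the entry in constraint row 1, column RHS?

Ratio test on column b — row 1: (41/5)/1 = 41/5; row 2: entry 0 ≤ 0; row 3: (31/5)/3 = 31/15; row 4: 10/1 = 10. Minimum is 31/15 at row 3 (w3 leaves); pivot element 3.
Divide row 3 by 3; eliminate column b from the other rows.
Second iteration: most negative z-row entry is -1/5 in column w2, so w2 enters.
Ratio test on column w2 — row 1: entry -2/15 ≤ 0; row 2: (4/5)/(1/5) = 4; row 3: entry -1/15 ≤ 0; row 4: (119/15)/(1/15) = 119. Minimum is 4 at row 2 (c leaves); pivot element 1/5.
Divide row 2 by 1/5; eliminate column w2 from the other rows.
After both pivots, the entry at constraint row 1, column RHS is 20/3.

20/3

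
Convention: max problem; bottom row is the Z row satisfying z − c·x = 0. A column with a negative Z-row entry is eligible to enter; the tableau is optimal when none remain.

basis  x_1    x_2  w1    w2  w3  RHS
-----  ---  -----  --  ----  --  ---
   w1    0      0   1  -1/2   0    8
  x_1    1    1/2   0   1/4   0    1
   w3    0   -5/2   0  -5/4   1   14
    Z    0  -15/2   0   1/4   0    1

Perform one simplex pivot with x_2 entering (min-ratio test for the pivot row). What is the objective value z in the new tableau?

16

Ratio test on column x_2 — row 1: entry 0 ≤ 0; row 2: 1/(1/2) = 2; row 3: entry -5/2 ≤ 0. Minimum is 2 at row 2 (x_1 leaves); pivot element 1/2.
Pivot on row 2; the Z-row RHS becomes 1 − (-15/2)·2 = 16.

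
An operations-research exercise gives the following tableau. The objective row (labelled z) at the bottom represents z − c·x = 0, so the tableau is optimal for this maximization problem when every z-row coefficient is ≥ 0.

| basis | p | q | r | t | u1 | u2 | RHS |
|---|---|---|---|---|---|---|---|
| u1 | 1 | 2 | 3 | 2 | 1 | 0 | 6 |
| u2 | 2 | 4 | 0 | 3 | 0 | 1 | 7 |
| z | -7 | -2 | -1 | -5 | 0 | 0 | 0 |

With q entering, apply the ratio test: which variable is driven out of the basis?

u2

Column q entries and ratios — u1: 6/2 = 3; u2: 7/4 = 7/4.
Smallest ratio is 7/4 in the row of u2, so u2 leaves.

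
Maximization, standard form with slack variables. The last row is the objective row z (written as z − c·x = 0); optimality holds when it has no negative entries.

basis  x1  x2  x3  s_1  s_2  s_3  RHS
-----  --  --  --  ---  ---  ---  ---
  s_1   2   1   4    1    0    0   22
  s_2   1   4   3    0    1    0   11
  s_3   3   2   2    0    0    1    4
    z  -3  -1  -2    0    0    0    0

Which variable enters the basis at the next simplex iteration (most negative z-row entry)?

x1

Negative z-row entries: x1: -3, x2: -1, x3: -2.
The most negative is -3 in column x1, so x1 enters.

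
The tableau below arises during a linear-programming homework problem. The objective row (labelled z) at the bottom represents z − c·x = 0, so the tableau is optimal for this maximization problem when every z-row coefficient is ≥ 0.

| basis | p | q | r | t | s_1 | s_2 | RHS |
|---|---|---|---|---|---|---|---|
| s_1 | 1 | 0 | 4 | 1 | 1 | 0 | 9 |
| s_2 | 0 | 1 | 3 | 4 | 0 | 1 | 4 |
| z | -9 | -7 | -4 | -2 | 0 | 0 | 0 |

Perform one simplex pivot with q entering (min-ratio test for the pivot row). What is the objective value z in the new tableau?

28

Ratio test on column q — row 1: entry 0 ≤ 0; row 2: 4/1 = 4. Minimum is 4 at row 2 (s_2 leaves); pivot element 1.
Pivot on row 2; the z-row RHS becomes 0 − (-7)·4 = 28.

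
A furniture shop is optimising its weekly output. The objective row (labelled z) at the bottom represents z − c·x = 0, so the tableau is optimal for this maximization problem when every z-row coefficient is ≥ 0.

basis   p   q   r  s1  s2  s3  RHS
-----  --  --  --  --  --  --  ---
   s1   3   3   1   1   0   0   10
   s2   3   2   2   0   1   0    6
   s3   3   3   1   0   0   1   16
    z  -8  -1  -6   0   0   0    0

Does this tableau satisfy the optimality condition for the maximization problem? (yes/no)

no

The z-row has a negative entry -8 in column p, so it is not optimal.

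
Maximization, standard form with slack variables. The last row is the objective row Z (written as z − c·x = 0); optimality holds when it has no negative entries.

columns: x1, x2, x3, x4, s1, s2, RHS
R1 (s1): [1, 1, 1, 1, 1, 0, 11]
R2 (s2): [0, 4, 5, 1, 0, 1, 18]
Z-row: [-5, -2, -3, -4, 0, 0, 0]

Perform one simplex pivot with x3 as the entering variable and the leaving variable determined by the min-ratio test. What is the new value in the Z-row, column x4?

Ratio test on column x3 — row 1: 11/1 = 11; row 2: 18/5 = 18/5. Minimum is 18/5 at row 2 (s2 leaves); pivot element 5.
Divide row 2 by 5; eliminate column x3 from the other rows.
Z-row update in column x4: -4 − (-3)·(1/5) = -17/5.

-17/5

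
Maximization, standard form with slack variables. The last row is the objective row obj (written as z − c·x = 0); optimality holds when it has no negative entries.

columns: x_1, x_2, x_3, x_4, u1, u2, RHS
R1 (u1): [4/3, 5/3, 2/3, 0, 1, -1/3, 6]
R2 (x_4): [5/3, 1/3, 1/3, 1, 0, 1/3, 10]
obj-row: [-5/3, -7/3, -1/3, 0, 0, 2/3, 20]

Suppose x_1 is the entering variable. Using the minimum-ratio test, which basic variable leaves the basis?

Column x_1 entries and ratios — u1: 6/(4/3) = 9/2; x_4: 10/(5/3) = 6.
Smallest ratio is 9/2 in the row of u1, so u1 leaves.

u1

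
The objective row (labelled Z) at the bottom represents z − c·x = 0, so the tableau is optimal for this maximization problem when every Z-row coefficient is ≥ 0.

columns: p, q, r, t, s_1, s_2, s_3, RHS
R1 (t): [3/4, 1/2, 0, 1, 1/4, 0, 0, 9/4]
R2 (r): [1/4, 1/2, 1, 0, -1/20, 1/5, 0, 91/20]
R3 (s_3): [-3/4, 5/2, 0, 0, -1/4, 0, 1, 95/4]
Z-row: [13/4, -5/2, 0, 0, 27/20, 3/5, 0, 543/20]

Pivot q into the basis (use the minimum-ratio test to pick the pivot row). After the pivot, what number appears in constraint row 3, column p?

Ratio test on column q — row 1: (9/4)/(1/2) = 9/2; row 2: (91/20)/(1/2) = 91/10; row 3: (95/4)/(5/2) = 19/2. Minimum is 9/2 at row 1 (t leaves); pivot element 1/2.
Divide row 1 by 1/2; eliminate column q from the other rows.
Row 3 update in column p: -3/4 − (5/2)·(3/2) = -9/2.

-9/2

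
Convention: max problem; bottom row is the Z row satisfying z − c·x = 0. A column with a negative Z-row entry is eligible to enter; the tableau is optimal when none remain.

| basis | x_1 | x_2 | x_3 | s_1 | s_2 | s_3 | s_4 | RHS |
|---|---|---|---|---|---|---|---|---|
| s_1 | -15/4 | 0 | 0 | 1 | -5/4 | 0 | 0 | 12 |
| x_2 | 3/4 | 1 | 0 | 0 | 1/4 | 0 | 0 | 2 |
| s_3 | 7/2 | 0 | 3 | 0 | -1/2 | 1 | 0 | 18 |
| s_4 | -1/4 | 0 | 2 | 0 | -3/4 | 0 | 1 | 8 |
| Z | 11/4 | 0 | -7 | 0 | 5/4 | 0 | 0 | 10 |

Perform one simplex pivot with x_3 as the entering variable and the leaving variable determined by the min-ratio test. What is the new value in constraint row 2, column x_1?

3/4

Ratio test on column x_3 — row 1: entry 0 ≤ 0; row 2: entry 0 ≤ 0; row 3: 18/3 = 6; row 4: 8/2 = 4. Minimum is 4 at row 4 (s_4 leaves); pivot element 2.
Divide row 4 by 2; eliminate column x_3 from the other rows.
Row 2 update in column x_1: 3/4 − 0·(-1/8) = 3/4.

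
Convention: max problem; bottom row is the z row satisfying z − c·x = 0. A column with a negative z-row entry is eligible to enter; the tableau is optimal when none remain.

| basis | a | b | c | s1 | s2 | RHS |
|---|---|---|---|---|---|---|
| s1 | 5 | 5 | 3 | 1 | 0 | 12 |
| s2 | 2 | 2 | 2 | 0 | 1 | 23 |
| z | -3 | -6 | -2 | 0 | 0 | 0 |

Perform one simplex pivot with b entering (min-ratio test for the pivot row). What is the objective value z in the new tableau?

72/5

Ratio test on column b — row 1: 12/5 = 12/5; row 2: 23/2 = 23/2. Minimum is 12/5 at row 1 (s1 leaves); pivot element 5.
Pivot on row 1; the z-row RHS becomes 0 − (-6)·(12/5) = 72/5.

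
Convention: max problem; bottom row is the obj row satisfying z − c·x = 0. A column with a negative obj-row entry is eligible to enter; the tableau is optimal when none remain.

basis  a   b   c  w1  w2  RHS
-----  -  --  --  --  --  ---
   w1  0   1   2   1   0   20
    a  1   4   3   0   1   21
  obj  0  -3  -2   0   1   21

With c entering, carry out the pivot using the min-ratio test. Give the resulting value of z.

Ratio test on column c — row 1: 20/2 = 10; row 2: 21/3 = 7. Minimum is 7 at row 2 (a leaves); pivot element 3.
Pivot on row 2; the obj-row RHS becomes 21 − (-2)·7 = 35.

35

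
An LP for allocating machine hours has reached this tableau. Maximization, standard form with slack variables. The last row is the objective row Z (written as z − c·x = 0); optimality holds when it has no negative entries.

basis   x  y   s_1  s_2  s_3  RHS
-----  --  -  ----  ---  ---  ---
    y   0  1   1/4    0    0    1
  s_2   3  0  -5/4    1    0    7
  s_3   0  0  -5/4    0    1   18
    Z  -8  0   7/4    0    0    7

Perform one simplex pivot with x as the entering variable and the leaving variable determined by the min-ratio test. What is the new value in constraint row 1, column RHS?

Ratio test on column x — row 1: entry 0 ≤ 0; row 2: 7/3 = 7/3; row 3: entry 0 ≤ 0. Minimum is 7/3 at row 2 (s_2 leaves); pivot element 3.
Divide row 2 by 3; eliminate column x from the other rows.
Row 1 update in column RHS: 1 − 0·(7/3) = 1.

1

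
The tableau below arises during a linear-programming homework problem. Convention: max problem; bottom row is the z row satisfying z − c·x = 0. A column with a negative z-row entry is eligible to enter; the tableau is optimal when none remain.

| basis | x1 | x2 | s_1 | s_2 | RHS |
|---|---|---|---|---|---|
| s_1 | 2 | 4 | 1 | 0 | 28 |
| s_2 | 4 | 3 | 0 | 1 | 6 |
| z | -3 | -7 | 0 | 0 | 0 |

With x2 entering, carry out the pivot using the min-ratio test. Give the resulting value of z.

14

Ratio test on column x2 — row 1: 28/4 = 7; row 2: 6/3 = 2. Minimum is 2 at row 2 (s_2 leaves); pivot element 3.
Pivot on row 2; the z-row RHS becomes 0 − (-7)·2 = 14.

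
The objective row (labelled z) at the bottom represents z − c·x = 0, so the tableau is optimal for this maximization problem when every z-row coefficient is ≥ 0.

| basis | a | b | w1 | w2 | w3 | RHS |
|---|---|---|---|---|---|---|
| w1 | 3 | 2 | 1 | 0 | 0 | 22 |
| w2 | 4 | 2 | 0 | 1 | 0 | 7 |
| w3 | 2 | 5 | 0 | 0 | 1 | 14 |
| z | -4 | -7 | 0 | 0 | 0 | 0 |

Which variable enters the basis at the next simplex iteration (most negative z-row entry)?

Negative z-row entries: a: -4, b: -7.
The most negative is -7 in column b, so b enters.

b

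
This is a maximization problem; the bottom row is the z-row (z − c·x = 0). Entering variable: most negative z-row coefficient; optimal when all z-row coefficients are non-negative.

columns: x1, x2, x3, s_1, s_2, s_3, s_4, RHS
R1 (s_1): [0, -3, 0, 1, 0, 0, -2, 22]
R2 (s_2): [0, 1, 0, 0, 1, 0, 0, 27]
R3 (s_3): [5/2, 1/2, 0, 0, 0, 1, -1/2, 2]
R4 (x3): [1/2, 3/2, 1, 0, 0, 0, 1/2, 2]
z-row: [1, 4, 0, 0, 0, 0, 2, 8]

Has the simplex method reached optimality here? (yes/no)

yes

Every z-row coefficient is ≥ 0, so the tableau is optimal.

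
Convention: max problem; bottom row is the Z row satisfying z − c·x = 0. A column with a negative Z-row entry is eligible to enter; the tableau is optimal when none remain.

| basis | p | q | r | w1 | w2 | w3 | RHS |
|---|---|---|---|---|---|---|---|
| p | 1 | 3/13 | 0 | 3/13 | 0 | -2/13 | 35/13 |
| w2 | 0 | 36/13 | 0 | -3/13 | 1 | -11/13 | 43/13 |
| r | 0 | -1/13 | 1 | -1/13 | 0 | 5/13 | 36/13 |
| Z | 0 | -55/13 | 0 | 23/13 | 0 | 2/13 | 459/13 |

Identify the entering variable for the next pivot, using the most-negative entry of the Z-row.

q

Negative Z-row entries: q: -55/13.
The most negative is -55/13 in column q, so q enters.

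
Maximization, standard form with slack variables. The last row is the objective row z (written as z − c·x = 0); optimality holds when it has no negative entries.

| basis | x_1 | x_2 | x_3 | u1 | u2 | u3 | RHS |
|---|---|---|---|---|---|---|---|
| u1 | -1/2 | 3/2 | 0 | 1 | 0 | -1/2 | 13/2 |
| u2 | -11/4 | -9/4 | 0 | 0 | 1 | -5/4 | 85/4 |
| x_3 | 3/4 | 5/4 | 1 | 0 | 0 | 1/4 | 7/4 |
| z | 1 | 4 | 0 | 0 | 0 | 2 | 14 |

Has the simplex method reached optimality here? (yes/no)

yes

Every z-row coefficient is ≥ 0, so the tableau is optimal.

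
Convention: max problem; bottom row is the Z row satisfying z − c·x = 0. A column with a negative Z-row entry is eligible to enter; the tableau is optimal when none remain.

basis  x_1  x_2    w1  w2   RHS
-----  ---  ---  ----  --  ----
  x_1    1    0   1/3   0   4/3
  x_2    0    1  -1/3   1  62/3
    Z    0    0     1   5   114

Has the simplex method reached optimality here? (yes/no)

yes

Every Z-row coefficient is ≥ 0, so the tableau is optimal.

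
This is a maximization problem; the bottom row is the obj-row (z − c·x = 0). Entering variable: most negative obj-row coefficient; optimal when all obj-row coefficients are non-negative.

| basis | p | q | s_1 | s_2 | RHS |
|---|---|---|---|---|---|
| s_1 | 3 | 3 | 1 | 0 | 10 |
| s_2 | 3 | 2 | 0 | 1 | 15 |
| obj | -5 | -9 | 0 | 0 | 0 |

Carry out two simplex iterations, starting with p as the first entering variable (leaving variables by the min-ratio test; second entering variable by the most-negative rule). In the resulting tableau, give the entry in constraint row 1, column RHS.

10/3

Ratio test on column p — row 1: 10/3 = 10/3; row 2: 15/3 = 5. Minimum is 10/3 at row 1 (s_1 leaves); pivot element 3.
Divide row 1 by 3; eliminate column p from the other rows.
Second iteration: most negative obj-row entry is -4 in column q, so q enters.
Ratio test on column q — row 1: (10/3)/1 = 10/3; row 2: entry -1 ≤ 0. Minimum is 10/3 at row 1 (p leaves); pivot element 1.
Divide row 1 by 1; eliminate column q from the other rows.
After both pivots, the entry at constraint row 1, column RHS is 10/3.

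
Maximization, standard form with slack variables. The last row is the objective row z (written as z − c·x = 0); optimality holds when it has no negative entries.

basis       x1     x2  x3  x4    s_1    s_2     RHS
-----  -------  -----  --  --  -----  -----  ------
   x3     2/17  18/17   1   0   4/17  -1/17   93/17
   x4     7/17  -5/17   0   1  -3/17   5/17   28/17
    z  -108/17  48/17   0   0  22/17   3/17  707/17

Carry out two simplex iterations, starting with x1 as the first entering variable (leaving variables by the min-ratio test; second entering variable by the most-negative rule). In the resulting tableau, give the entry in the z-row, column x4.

Ratio test on column x1 — row 1: (93/17)/(2/17) = 93/2; row 2: (28/17)/(7/17) = 4. Minimum is 4 at row 2 (x4 leaves); pivot element 7/17.
Divide row 2 by 7/17; eliminate column x1 from the other rows.
Second iteration: most negative z-row entry is -12/7 in column x2, so x2 enters.
Ratio test on column x2 — row 1: 5/(8/7) = 35/8; row 2: entry -5/7 ≤ 0. Minimum is 35/8 at row 1 (x3 leaves); pivot element 8/7.
Divide row 1 by 8/7; eliminate column x2 from the other rows.
After both pivots, the entry at the z-row, column x4 is 15.

15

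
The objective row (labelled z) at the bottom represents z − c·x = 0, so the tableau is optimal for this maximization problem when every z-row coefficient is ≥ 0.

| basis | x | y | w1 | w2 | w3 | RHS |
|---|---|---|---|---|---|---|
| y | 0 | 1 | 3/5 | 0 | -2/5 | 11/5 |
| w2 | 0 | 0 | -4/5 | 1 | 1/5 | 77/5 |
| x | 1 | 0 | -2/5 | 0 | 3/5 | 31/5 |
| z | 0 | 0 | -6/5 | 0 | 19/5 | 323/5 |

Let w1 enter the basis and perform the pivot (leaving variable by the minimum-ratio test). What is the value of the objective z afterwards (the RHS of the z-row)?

Ratio test on column w1 — row 1: (11/5)/(3/5) = 11/3; row 2: entry -4/5 ≤ 0; row 3: entry -2/5 ≤ 0. Minimum is 11/3 at row 1 (y leaves); pivot element 3/5.
Pivot on row 1; the z-row RHS becomes 323/5 − (-6/5)·(11/3) = 69.

69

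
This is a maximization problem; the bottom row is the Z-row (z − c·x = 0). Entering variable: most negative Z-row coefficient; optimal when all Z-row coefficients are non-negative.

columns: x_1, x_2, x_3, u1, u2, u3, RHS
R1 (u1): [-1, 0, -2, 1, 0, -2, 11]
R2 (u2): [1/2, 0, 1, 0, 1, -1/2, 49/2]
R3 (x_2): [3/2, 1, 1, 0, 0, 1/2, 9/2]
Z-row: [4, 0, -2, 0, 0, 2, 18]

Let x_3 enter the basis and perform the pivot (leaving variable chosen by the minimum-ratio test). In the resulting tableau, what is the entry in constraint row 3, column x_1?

3/2

Ratio test on column x_3 — row 1: entry -2 ≤ 0; row 2: (49/2)/1 = 49/2; row 3: (9/2)/1 = 9/2. Minimum is 9/2 at row 3 (x_2 leaves); pivot element 1.
Divide row 3 by 1; eliminate column x_3 from the other rows.
In the new row 3, the x_1 entry is the old entry divided by the pivot: (3/2)/1 = 3/2.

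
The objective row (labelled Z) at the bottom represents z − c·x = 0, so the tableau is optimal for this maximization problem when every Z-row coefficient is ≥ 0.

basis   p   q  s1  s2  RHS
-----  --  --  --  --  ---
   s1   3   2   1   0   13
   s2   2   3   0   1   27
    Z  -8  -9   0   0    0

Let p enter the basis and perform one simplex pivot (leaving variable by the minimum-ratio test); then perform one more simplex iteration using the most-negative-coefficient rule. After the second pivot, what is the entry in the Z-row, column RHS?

Ratio test on column p — row 1: 13/3 = 13/3; row 2: 27/2 = 27/2. Minimum is 13/3 at row 1 (s1 leaves); pivot element 3.
Divide row 1 by 3; eliminate column p from the other rows.
Second iteration: most negative Z-row entry is -11/3 in column q, so q enters.
Ratio test on column q — row 1: (13/3)/(2/3) = 13/2; row 2: (55/3)/(5/3) = 11. Minimum is 13/2 at row 1 (p leaves); pivot element 2/3.
Divide row 1 by 2/3; eliminate column q from the other rows.
After both pivots, the entry at the Z-row, column RHS is 117/2.

117/2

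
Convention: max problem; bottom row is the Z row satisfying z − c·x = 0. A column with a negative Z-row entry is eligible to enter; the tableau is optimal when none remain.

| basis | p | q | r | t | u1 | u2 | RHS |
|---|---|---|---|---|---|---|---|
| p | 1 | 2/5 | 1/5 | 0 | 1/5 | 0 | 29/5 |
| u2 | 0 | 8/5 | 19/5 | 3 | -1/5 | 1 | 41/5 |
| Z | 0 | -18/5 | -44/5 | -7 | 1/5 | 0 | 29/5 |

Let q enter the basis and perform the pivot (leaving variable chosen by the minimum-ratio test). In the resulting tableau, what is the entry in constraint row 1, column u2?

Ratio test on column q — row 1: (29/5)/(2/5) = 29/2; row 2: (41/5)/(8/5) = 41/8. Minimum is 41/8 at row 2 (u2 leaves); pivot element 8/5.
Divide row 2 by 8/5; eliminate column q from the other rows.
Row 1 update in column u2: 0 − (2/5)·(5/8) = -1/4.

-1/4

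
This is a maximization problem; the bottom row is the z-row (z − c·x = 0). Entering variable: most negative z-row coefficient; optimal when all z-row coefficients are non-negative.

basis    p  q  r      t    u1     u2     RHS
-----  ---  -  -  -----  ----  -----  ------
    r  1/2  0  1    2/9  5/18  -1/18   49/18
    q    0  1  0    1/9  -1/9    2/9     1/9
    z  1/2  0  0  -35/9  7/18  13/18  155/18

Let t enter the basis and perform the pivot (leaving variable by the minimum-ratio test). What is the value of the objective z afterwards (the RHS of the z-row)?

25/2

Ratio test on column t — row 1: (49/18)/(2/9) = 49/4; row 2: (1/9)/(1/9) = 1. Minimum is 1 at row 2 (q leaves); pivot element 1/9.
Pivot on row 2; the z-row RHS becomes 155/18 − (-35/9)·1 = 25/2.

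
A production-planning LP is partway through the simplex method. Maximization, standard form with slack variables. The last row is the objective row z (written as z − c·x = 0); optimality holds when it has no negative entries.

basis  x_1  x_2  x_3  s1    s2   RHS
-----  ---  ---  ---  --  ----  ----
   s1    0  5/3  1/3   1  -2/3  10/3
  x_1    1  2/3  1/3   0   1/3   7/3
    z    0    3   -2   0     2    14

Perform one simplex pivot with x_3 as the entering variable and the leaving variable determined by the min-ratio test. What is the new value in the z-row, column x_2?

7

Ratio test on column x_3 — row 1: (10/3)/(1/3) = 10; row 2: (7/3)/(1/3) = 7. Minimum is 7 at row 2 (x_1 leaves); pivot element 1/3.
Divide row 2 by 1/3; eliminate column x_3 from the other rows.
z-row update in column x_2: 3 − (-2)·2 = 7.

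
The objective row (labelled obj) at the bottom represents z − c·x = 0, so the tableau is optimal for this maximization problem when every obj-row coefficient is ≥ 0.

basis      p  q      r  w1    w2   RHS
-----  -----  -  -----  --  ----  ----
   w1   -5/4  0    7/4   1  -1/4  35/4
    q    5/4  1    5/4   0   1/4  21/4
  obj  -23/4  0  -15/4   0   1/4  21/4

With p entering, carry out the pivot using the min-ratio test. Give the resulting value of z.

Ratio test on column p — row 1: entry -5/4 ≤ 0; row 2: (21/4)/(5/4) = 21/5. Minimum is 21/5 at row 2 (q leaves); pivot element 5/4.
Pivot on row 2; the obj-row RHS becomes 21/4 − (-23/4)·(21/5) = 147/5.

147/5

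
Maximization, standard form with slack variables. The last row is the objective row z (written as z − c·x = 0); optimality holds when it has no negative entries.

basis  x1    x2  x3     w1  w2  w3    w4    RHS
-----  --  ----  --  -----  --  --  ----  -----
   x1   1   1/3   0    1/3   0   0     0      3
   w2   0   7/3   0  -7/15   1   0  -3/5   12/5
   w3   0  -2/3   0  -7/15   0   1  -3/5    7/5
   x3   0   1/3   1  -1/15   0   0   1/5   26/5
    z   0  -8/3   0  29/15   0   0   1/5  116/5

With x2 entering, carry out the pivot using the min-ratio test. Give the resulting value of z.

Ratio test on column x2 — row 1: 3/(1/3) = 9; row 2: (12/5)/(7/3) = 36/35; row 3: entry -2/3 ≤ 0; row 4: (26/5)/(1/3) = 78/5. Minimum is 36/35 at row 2 (w2 leaves); pivot element 7/3.
Pivot on row 2; the z-row RHS becomes 116/5 − (-8/3)·(36/35) = 908/35.

908/35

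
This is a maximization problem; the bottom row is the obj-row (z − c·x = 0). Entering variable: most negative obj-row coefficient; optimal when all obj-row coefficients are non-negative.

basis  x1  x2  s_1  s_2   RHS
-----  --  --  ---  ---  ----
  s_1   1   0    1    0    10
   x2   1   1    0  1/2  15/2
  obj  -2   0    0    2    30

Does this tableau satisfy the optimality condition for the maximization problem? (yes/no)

no

The obj-row has a negative entry -2 in column x1, so it is not optimal.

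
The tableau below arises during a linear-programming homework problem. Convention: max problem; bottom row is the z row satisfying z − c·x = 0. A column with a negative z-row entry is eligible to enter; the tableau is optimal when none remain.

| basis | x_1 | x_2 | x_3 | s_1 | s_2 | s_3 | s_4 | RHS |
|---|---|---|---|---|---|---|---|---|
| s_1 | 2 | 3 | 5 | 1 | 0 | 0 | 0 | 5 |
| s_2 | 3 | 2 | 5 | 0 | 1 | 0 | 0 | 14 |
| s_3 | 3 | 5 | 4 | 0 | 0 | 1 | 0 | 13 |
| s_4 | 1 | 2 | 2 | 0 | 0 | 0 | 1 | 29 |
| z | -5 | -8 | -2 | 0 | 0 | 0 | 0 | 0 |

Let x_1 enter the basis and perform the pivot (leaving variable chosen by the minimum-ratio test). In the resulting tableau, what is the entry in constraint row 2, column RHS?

13/2

Ratio test on column x_1 — row 1: 5/2 = 5/2; row 2: 14/3 = 14/3; row 3: 13/3 = 13/3; row 4: 29/1 = 29. Minimum is 5/2 at row 1 (s_1 leaves); pivot element 2.
Divide row 1 by 2; eliminate column x_1 from the other rows.
Row 2 update in column RHS: 14 − 3·(5/2) = 13/2.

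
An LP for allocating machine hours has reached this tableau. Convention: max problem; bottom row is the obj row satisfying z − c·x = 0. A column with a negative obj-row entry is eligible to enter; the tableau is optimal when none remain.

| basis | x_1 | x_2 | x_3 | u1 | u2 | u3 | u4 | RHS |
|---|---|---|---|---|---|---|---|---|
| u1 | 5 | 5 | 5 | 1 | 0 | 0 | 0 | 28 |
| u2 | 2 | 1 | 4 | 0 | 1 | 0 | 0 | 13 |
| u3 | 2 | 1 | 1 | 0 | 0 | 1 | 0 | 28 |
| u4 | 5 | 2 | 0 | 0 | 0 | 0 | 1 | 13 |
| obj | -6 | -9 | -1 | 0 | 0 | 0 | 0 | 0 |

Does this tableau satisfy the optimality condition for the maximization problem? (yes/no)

no

The obj-row has a negative entry -9 in column x_2, so it is not optimal.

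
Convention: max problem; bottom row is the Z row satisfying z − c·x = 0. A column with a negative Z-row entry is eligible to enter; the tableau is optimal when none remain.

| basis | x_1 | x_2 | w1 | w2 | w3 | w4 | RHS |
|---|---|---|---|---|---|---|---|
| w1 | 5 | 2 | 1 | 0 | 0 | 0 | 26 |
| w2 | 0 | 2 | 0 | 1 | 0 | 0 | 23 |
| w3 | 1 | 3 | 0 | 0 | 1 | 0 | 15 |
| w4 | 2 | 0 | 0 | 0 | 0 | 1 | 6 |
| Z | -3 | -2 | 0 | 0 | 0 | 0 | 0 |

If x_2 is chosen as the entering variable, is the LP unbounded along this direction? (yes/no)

no

Column x_2 has positive entries in row(s) 1, 2, 3, so the ratio test bounds it — not unbounded.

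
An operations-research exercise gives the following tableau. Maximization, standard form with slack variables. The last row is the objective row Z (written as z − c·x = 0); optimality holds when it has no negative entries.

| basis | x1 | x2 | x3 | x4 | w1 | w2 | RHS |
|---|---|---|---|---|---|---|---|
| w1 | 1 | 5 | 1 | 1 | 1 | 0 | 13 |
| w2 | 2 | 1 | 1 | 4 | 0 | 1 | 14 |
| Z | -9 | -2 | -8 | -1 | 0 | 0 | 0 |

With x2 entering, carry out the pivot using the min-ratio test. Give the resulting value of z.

Ratio test on column x2 — row 1: 13/5 = 13/5; row 2: 14/1 = 14. Minimum is 13/5 at row 1 (w1 leaves); pivot element 5.
Pivot on row 1; the Z-row RHS becomes 0 − (-2)·(13/5) = 26/5.

26/5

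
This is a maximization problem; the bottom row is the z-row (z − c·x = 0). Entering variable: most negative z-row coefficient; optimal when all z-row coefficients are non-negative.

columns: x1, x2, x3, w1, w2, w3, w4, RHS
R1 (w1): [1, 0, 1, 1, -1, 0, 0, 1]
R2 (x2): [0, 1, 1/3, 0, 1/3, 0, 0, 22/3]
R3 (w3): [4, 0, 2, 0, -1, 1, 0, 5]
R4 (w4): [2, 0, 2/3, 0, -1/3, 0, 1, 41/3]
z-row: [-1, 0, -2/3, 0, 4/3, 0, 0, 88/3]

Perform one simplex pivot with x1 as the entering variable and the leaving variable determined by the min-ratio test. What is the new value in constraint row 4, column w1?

-2

Ratio test on column x1 — row 1: 1/1 = 1; row 2: entry 0 ≤ 0; row 3: 5/4 = 5/4; row 4: (41/3)/2 = 41/6. Minimum is 1 at row 1 (w1 leaves); pivot element 1.
Divide row 1 by 1; eliminate column x1 from the other rows.
Row 4 update in column w1: 0 − 2·1 = -2.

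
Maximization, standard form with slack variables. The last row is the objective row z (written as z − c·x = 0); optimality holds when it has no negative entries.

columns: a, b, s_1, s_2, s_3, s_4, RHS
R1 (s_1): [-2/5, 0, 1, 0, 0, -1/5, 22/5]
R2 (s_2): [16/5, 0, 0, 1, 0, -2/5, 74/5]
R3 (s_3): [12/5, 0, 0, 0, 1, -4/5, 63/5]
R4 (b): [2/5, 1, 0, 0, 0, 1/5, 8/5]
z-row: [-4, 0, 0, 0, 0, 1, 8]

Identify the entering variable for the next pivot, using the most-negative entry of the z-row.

a

Negative z-row entries: a: -4.
The most negative is -4 in column a, so a enters.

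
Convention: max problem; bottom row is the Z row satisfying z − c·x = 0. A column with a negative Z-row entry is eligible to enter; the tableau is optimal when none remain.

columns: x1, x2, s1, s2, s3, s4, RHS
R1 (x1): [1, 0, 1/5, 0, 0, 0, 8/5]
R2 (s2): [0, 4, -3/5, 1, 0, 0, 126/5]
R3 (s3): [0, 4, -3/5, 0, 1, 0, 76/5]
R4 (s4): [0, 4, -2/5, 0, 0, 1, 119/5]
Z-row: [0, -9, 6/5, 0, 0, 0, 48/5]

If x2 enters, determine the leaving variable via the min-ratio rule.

s3

Column x2 entries and ratios — x1: 0 ≤ 0, skip; s2: (126/5)/4 = 63/10; s3: (76/5)/4 = 19/5; s4: (119/5)/4 = 119/20.
Smallest ratio is 19/5 in the row of s3, so s3 leaves.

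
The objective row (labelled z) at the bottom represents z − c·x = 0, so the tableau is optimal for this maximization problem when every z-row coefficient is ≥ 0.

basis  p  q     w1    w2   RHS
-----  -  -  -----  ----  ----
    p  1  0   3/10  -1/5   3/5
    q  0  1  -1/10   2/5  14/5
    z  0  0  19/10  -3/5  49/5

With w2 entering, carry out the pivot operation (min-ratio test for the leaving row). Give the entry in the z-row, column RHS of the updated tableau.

Ratio test on column w2 — row 1: entry -1/5 ≤ 0; row 2: (14/5)/(2/5) = 7. Minimum is 7 at row 2 (q leaves); pivot element 2/5.
Divide row 2 by 2/5; eliminate column w2 from the other rows.
z-row update in column RHS: 49/5 − (-3/5)·7 = 14.

14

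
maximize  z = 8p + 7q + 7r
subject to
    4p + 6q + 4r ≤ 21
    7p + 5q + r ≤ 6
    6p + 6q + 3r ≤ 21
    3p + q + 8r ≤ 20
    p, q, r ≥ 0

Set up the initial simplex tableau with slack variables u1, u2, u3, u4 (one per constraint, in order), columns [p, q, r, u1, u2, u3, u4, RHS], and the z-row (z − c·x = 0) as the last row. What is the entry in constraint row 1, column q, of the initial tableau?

Constraint 1 has coefficient 6 on q.

6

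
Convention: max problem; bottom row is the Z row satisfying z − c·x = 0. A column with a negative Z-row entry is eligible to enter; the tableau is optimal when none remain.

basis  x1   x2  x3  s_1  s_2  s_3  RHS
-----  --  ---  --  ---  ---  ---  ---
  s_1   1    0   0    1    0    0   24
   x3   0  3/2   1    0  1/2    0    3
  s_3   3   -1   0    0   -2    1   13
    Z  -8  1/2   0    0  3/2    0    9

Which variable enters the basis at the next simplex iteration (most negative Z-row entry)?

x1

Negative Z-row entries: x1: -8.
The most negative is -8 in column x1, so x1 enters.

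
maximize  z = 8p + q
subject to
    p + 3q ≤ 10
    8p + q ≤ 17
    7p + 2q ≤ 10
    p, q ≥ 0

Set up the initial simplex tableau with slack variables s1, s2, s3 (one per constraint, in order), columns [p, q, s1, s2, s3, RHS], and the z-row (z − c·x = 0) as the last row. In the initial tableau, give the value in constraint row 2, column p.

Constraint 2 has coefficient 8 on p.

8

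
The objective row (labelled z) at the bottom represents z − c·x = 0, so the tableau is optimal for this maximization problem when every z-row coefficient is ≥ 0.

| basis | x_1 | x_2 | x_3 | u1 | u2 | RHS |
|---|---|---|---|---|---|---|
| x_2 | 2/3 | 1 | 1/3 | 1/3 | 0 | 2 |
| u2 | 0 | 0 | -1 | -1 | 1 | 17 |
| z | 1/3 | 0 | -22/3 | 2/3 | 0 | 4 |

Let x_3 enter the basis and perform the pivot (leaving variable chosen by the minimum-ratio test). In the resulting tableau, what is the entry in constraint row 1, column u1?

1

Ratio test on column x_3 — row 1: 2/(1/3) = 6; row 2: entry -1 ≤ 0. Minimum is 6 at row 1 (x_2 leaves); pivot element 1/3.
Divide row 1 by 1/3; eliminate column x_3 from the other rows.
In the new row 1, the u1 entry is the old entry divided by the pivot: (1/3)/(1/3) = 1.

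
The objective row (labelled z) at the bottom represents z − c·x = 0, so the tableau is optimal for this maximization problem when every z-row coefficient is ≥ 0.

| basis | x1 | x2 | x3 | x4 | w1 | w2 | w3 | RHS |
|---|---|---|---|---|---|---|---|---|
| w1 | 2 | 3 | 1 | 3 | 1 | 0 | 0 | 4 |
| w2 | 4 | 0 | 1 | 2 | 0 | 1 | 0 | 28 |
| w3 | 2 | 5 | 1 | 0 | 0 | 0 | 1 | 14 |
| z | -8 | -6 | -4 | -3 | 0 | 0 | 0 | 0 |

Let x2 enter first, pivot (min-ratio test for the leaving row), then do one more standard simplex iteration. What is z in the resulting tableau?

Ratio test on column x2 — row 1: 4/3 = 4/3; row 2: entry 0 ≤ 0; row 3: 14/5 = 14/5. Minimum is 4/3 at row 1 (w1 leaves); pivot element 3.
Pivot on row 1; the z-row RHS becomes 0 − (-6)·(4/3) = 8.
Next entering variable (most negative z-row entry -4): x1.
Ratio test on column x1 — row 1: (4/3)/(2/3) = 2; row 2: 28/4 = 7; row 3: entry -4/3 ≤ 0. Minimum is 2 at row 1 (x2 leaves); pivot element 2/3.
After the second pivot the z-row RHS is 8 − (-4)·2 = 16.

16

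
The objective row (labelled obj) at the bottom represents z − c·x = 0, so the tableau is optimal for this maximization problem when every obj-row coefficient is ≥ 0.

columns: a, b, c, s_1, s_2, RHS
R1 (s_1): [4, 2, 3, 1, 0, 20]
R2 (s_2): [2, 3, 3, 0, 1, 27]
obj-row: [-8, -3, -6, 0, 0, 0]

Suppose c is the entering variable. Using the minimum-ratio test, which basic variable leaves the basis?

Column c entries and ratios — s_1: 20/3 = 20/3; s_2: 27/3 = 9.
Smallest ratio is 20/3 in the row of s_1, so s_1 leaves.

s_1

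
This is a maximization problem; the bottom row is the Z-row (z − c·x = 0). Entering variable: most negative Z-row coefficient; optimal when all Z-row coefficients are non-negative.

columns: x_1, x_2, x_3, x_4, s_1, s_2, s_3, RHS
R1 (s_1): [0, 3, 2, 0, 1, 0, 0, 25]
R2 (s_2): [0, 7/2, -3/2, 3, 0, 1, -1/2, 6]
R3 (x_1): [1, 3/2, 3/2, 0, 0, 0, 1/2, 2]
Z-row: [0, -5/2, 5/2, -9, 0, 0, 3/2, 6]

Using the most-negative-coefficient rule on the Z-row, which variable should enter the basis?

x_4

Negative Z-row entries: x_2: -5/2, x_4: -9.
The most negative is -9 in column x_4, so x_4 enters.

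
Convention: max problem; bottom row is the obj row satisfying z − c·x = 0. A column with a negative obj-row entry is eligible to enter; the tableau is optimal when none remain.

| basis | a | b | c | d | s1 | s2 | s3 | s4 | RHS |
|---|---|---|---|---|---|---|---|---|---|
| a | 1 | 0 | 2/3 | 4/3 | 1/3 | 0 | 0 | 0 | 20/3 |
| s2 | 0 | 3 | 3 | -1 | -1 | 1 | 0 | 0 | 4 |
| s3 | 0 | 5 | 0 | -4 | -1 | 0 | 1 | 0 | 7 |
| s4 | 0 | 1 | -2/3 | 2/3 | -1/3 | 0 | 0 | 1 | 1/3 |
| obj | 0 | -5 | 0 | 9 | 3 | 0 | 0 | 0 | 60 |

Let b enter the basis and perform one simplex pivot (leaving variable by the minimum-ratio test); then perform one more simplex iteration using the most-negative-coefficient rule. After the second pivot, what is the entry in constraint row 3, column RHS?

Ratio test on column b — row 1: entry 0 ≤ 0; row 2: 4/3 = 4/3; row 3: 7/5 = 7/5; row 4: (1/3)/1 = 1/3. Minimum is 1/3 at row 4 (s4 leaves); pivot element 1.
Divide row 4 by 1; eliminate column b from the other rows.
Second iteration: most negative obj-row entry is -10/3 in column c, so c enters.
Ratio test on column c — row 1: (20/3)/(2/3) = 10; row 2: 3/5 = 3/5; row 3: (16/3)/(10/3) = 8/5; row 4: entry -2/3 ≤ 0. Minimum is 3/5 at row 2 (s2 leaves); pivot element 5.
Divide row 2 by 5; eliminate column c from the other rows.
After both pivots, the entry at constraint row 3, column RHS is 10/3.

10/3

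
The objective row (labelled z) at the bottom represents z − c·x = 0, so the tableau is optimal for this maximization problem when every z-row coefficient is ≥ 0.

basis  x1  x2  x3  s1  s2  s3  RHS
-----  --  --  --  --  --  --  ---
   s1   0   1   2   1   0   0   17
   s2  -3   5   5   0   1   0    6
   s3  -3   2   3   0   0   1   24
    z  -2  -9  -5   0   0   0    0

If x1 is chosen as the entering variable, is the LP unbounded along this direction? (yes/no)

Every constraint-row entry in column x1 is ≤ 0, so increasing x1 is unbounded.

yes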